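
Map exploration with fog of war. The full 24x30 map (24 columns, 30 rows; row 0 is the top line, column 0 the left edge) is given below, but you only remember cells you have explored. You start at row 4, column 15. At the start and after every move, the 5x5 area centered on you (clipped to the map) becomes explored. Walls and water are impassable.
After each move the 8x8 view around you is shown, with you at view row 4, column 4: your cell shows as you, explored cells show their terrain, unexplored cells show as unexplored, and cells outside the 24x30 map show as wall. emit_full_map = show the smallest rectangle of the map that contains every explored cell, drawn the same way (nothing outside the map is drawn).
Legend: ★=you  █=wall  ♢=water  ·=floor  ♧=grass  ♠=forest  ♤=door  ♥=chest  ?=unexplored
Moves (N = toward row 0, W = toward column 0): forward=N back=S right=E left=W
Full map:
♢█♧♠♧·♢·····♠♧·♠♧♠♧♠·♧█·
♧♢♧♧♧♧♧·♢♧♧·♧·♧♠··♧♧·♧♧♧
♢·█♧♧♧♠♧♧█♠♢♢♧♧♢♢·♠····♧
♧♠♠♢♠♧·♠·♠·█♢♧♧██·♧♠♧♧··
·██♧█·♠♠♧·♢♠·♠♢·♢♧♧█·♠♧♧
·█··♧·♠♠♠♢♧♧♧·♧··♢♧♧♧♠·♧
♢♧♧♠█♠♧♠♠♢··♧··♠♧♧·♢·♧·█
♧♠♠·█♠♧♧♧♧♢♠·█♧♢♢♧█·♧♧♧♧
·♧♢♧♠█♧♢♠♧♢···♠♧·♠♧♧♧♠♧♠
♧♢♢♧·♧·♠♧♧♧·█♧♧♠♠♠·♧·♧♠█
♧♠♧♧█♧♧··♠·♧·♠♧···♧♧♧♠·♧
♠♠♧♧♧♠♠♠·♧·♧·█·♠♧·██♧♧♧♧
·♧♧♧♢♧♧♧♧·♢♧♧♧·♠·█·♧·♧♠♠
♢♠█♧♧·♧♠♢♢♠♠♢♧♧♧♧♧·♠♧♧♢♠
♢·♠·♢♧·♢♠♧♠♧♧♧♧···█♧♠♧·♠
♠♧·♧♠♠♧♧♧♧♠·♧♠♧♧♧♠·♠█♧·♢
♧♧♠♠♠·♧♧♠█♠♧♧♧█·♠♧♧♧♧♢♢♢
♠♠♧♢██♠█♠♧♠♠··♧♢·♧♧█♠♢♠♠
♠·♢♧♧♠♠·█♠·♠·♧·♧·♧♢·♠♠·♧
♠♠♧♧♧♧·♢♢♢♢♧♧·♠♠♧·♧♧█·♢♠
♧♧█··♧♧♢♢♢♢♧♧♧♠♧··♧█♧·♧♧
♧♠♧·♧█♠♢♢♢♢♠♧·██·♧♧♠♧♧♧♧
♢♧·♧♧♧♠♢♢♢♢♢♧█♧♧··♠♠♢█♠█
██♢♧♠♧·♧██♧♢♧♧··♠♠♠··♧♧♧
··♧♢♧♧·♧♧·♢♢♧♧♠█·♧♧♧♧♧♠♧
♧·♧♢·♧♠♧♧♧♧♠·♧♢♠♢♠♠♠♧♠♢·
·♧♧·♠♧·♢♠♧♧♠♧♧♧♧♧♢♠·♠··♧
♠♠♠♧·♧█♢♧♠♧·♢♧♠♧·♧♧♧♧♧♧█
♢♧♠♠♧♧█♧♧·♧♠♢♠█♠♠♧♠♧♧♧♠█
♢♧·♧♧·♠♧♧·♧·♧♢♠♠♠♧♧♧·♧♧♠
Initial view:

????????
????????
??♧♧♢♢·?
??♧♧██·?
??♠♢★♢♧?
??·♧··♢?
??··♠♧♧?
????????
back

????????
??♧♧♢♢·?
??♧♧██·?
??♠♢·♢♧?
??·♧★·♢?
??··♠♧♧?
??█♧♢♢♧?
????????

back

??♧♧♢♢·?
??♧♧██·?
??♠♢·♢♧?
??·♧··♢?
??··★♧♧?
??█♧♢♢♧?
??·♠♧·♠?
????????

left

???♧♧♢♢·
???♧♧██·
??·♠♢·♢♧
??♧·♧··♢
??♧·★♠♧♧
??·█♧♢♢♧
??··♠♧·♠
????????

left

????♧♧♢♢
????♧♧██
??♠·♠♢·♢
??♧♧·♧··
??·♧★·♠♧
??♠·█♧♢♢
??···♠♧·
????????

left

?????♧♧♢
?????♧♧█
??♢♠·♠♢·
??♧♧♧·♧·
??··★··♠
??♢♠·█♧♢
??♢···♠♧
????????

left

??????♧♧
??????♧♧
??·♢♠·♠♢
??♢♧♧♧·♧
??♢·★♧··
??♧♢♠·█♧
??♧♢···♠
????????

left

???????♧
???????♧
??♧·♢♠·♠
??♠♢♧♧♧·
??♠♢★·♧·
??♧♧♢♠·█
??♠♧♢···
????????

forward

????????
???????♧
??·♠·█♢♧
??♧·♢♠·♠
??♠♢★♧♧·
??♠♢··♧·
??♧♧♢♠·█
??♠♧♢···

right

????????
??????♧♧
?·♠·█♢♧♧
?♧·♢♠·♠♢
?♠♢♧★♧·♧
?♠♢··♧··
?♧♧♢♠·█♧
?♠♧♢···♠

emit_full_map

?????♧♧♢♢·
·♠·█♢♧♧██·
♧·♢♠·♠♢·♢♧
♠♢♧★♧·♧··♢
♠♢··♧··♠♧♧
♧♧♢♠·█♧♢♢♧
♠♧♢···♠♧·♠

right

????????
?????♧♧♢
·♠·█♢♧♧█
♧·♢♠·♠♢·
♠♢♧♧★·♧·
♠♢··♧··♠
♧♧♢♠·█♧♢
♠♧♢···♠♧

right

????????
????♧♧♢♢
♠·█♢♧♧██
·♢♠·♠♢·♢
♢♧♧♧★♧··
♢··♧··♠♧
♧♢♠·█♧♢♢
♧♢···♠♧·

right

????????
???♧♧♢♢·
·█♢♧♧██·
♢♠·♠♢·♢♧
♧♧♧·★··♢
··♧··♠♧♧
♢♠·█♧♢♢♧
♢···♠♧·♠

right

????????
??♧♧♢♢·?
█♢♧♧██·?
♠·♠♢·♢♧?
♧♧·♧★·♢?
·♧··♠♧♧?
♠·█♧♢♢♧?
···♠♧·♠?

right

????????
?♧♧♢♢·??
♢♧♧██·♧?
·♠♢·♢♧♧?
♧·♧·★♢♧?
♧··♠♧♧·?
·█♧♢♢♧█?
··♠♧·♠??

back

?♧♧♢♢·??
♢♧♧██·♧?
·♠♢·♢♧♧?
♧·♧··♢♧?
♧··♠★♧·?
·█♧♢♢♧█?
··♠♧·♠♧?
????????

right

♧♧♢♢·???
♧♧██·♧??
♠♢·♢♧♧█?
·♧··♢♧♧?
··♠♧★·♢?
█♧♢♢♧█·?
·♠♧·♠♧♧?
????????

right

♧♢♢·????
♧██·♧???
♢·♢♧♧█·?
♧··♢♧♧♧?
·♠♧♧★♢·?
♧♢♢♧█·♧?
♠♧·♠♧♧♧?
????????

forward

????????
♧♢♢·????
♧██·♧♠♧?
♢·♢♧♧█·?
♧··♢★♧♧?
·♠♧♧·♢·?
♧♢♢♧█·♧?
♠♧·♠♧♧♧?

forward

????????
????????
♧♢♢·♠··?
♧██·♧♠♧?
♢·♢♧★█·?
♧··♢♧♧♧?
·♠♧♧·♢·?
♧♢♢♧█·♧?

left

????????
????????
♧♧♢♢·♠··
♧♧██·♧♠♧
♠♢·♢★♧█·
·♧··♢♧♧♧
··♠♧♧·♢·
█♧♢♢♧█·♧

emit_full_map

?????♧♧♢♢·♠··
·♠·█♢♧♧██·♧♠♧
♧·♢♠·♠♢·♢★♧█·
♠♢♧♧♧·♧··♢♧♧♧
♠♢··♧··♠♧♧·♢·
♧♧♢♠·█♧♢♢♧█·♧
♠♧♢···♠♧·♠♧♧♧

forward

████████
????????
??♠··♧♧?
♧♧♢♢·♠··
♧♧██★♧♠♧
♠♢·♢♧♧█·
·♧··♢♧♧♧
··♠♧♧·♢·

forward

████████
████████
??♠♧♠♧♠?
??♠··♧♧?
♧♧♢♢★♠··
♧♧██·♧♠♧
♠♢·♢♧♧█·
·♧··♢♧♧♧

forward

████████
████████
████████
??♠♧♠♧♠?
??♠·★♧♧?
♧♧♢♢·♠··
♧♧██·♧♠♧
♠♢·♢♧♧█·

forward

████████
████████
████████
████████
??♠♧★♧♠?
??♠··♧♧?
♧♧♢♢·♠··
♧♧██·♧♠♧

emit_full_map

???????♠♧★♧♠?
???????♠··♧♧?
?????♧♧♢♢·♠··
·♠·█♢♧♧██·♧♠♧
♧·♢♠·♠♢·♢♧♧█·
♠♢♧♧♧·♧··♢♧♧♧
♠♢··♧··♠♧♧·♢·
♧♧♢♠·█♧♢♢♧█·♧
♠♧♢···♠♧·♠♧♧♧

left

████████
████████
████████
████████
??·♠★♠♧♠
??♧♠··♧♧
?♧♧♢♢·♠·
♢♧♧██·♧♠

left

████████
████████
████████
████████
??♧·★♧♠♧
??·♧♠··♧
??♧♧♢♢·♠
█♢♧♧██·♧

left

████████
████████
████████
████████
??♠♧★♠♧♠
??♧·♧♠··
??♢♧♧♢♢·
·█♢♧♧██·

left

████████
████████
████████
████████
??·♠★·♠♧
??·♧·♧♠·
??♢♢♧♧♢♢
♠·█♢♧♧██

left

████████
████████
████████
████████
??··★♧·♠
??♧·♧·♧♠
??♠♢♢♧♧♢
·♠·█♢♧♧█

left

████████
████████
████████
████████
??··★♠♧·
??♧♧·♧·♧
??█♠♢♢♧♧
?·♠·█♢♧♧

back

████████
████████
████████
??···♠♧·
??♧♧★♧·♧
??█♠♢♢♧♧
?·♠·█♢♧♧
?♧·♢♠·♠♢

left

████████
████████
████████
??····♠♧
??♢♧★·♧·
??♧█♠♢♢♧
??·♠·█♢♧
??♧·♢♠·♠

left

████████
████████
████████
??·····♠
??·♢★♧·♧
??♧♧█♠♢♢
??♠·♠·█♢
???♧·♢♠·

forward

████████
████████
████████
████████
??··★··♠
??·♢♧♧·♧
??♧♧█♠♢♢
??♠·♠·█♢

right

████████
████████
████████
████████
?···★·♠♧
?·♢♧♧·♧·
?♧♧█♠♢♢♧
?♠·♠·█♢♧

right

████████
████████
████████
████████
····★♠♧·
·♢♧♧·♧·♧
♧♧█♠♢♢♧♧
♠·♠·█♢♧♧

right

████████
████████
████████
████████
····★♧·♠
♢♧♧·♧·♧♠
♧█♠♢♢♧♧♢
·♠·█♢♧♧█

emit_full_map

·····★♧·♠♧♠♧♠?
·♢♧♧·♧·♧♠··♧♧?
♧♧█♠♢♢♧♧♢♢·♠··
♠·♠·█♢♧♧██·♧♠♧
?♧·♢♠·♠♢·♢♧♧█·
?♠♢♧♧♧·♧··♢♧♧♧
?♠♢··♧··♠♧♧·♢·
?♧♧♢♠·█♧♢♢♧█·♧
?♠♧♢···♠♧·♠♧♧♧

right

████████
████████
████████
████████
···♠★·♠♧
♧♧·♧·♧♠·
█♠♢♢♧♧♢♢
♠·█♢♧♧██

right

████████
████████
████████
████████
··♠♧★♠♧♠
♧·♧·♧♠··
♠♢♢♧♧♢♢·
·█♢♧♧██·

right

████████
████████
████████
████████
·♠♧·★♧♠♧
·♧·♧♠··♧
♢♢♧♧♢♢·♠
█♢♧♧██·♧

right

████████
████████
████████
████████
♠♧·♠★♠♧♠
♧·♧♠··♧♧
♢♧♧♢♢·♠·
♢♧♧██·♧♠

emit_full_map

·····♠♧·♠★♠♧♠?
·♢♧♧·♧·♧♠··♧♧?
♧♧█♠♢♢♧♧♢♢·♠··
♠·♠·█♢♧♧██·♧♠♧
?♧·♢♠·♠♢·♢♧♧█·
?♠♢♧♧♧·♧··♢♧♧♧
?♠♢··♧··♠♧♧·♢·
?♧♧♢♠·█♧♢♢♧█·♧
?♠♧♢···♠♧·♠♧♧♧

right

████████
████████
████████
████████
♧·♠♧★♧♠?
·♧♠··♧♧?
♧♧♢♢·♠··
♧♧██·♧♠♧

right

████████
████████
████████
████████
·♠♧♠★♠·?
♧♠··♧♧·?
♧♢♢·♠··?
♧██·♧♠♧?

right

████████
████████
████████
████████
♠♧♠♧★·♧?
♠··♧♧·♧?
♢♢·♠···?
██·♧♠♧??

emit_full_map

·····♠♧·♠♧♠♧★·♧
·♢♧♧·♧·♧♠··♧♧·♧
♧♧█♠♢♢♧♧♢♢·♠···
♠·♠·█♢♧♧██·♧♠♧?
?♧·♢♠·♠♢·♢♧♧█·?
?♠♢♧♧♧·♧··♢♧♧♧?
?♠♢··♧··♠♧♧·♢·?
?♧♧♢♠·█♧♢♢♧█·♧?
?♠♧♢···♠♧·♠♧♧♧?


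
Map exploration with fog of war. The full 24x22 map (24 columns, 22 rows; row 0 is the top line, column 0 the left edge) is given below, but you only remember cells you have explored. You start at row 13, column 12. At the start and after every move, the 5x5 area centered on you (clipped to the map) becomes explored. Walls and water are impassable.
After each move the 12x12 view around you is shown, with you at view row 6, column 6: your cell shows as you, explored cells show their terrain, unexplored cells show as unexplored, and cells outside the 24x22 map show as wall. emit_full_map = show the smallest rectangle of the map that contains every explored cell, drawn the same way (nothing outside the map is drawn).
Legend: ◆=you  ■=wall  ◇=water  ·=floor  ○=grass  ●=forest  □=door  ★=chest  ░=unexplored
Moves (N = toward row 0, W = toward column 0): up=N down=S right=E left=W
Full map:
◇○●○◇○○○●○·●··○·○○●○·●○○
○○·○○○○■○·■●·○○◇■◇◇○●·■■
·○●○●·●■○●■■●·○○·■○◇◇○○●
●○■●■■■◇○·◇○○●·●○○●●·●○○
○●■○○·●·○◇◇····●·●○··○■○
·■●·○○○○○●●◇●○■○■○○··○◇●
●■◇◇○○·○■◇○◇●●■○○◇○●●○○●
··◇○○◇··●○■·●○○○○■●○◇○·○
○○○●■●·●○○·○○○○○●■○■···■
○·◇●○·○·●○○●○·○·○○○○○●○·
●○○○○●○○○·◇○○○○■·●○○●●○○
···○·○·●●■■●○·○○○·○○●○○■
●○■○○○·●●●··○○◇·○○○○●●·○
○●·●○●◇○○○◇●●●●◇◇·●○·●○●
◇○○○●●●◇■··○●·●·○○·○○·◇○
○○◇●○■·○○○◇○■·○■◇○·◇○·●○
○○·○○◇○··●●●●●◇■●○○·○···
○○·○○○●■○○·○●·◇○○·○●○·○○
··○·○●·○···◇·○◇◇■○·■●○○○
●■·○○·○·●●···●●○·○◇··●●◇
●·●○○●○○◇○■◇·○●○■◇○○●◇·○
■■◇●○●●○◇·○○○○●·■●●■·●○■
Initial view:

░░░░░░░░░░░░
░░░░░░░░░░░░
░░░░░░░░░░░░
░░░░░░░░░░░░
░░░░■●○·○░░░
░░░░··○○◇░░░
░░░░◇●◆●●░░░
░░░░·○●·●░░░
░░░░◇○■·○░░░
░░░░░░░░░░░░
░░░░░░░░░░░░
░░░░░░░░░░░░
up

░░░░░░░░░░░░
░░░░░░░░░░░░
░░░░░░░░░░░░
░░░░░░░░░░░░
░░░░◇○○○○░░░
░░░░■●○·○░░░
░░░░··◆○◇░░░
░░░░◇●●●●░░░
░░░░·○●·●░░░
░░░░◇○■·○░░░
░░░░░░░░░░░░
░░░░░░░░░░░░

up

░░░░░░░░░░░░
░░░░░░░░░░░░
░░░░░░░░░░░░
░░░░░░░░░░░░
░░░░○●○·○░░░
░░░░◇○○○○░░░
░░░░■●◆·○░░░
░░░░··○○◇░░░
░░░░◇●●●●░░░
░░░░·○●·●░░░
░░░░◇○■·○░░░
░░░░░░░░░░░░

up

░░░░░░░░░░░░
░░░░░░░░░░░░
░░░░░░░░░░░░
░░░░░░░░░░░░
░░░░·○○○○░░░
░░░░○●○·○░░░
░░░░◇○◆○○░░░
░░░░■●○·○░░░
░░░░··○○◇░░░
░░░░◇●●●●░░░
░░░░·○●·●░░░
░░░░◇○■·○░░░

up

░░░░░░░░░░░░
░░░░░░░░░░░░
░░░░░░░░░░░░
░░░░░░░░░░░░
░░░░■·●○○░░░
░░░░·○○○○░░░
░░░░○●◆·○░░░
░░░░◇○○○○░░░
░░░░■●○·○░░░
░░░░··○○◇░░░
░░░░◇●●●●░░░
░░░░·○●·●░░░

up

░░░░░░░░░░░░
░░░░░░░░░░░░
░░░░░░░░░░░░
░░░░░░░░░░░░
░░░░○◇●●■░░░
░░░░■·●○○░░░
░░░░·○◆○○░░░
░░░░○●○·○░░░
░░░░◇○○○○░░░
░░░░■●○·○░░░
░░░░··○○◇░░░
░░░░◇●●●●░░░

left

░░░░░░░░░░░░
░░░░░░░░░░░░
░░░░░░░░░░░░
░░░░░░░░░░░░
░░░░◇○◇●●■░░
░░░░○■·●○○░░
░░░░○·◆○○○░░
░░░░○○●○·○░░
░░░░·◇○○○○░░
░░░░░■●○·○░░
░░░░░··○○◇░░
░░░░░◇●●●●░░

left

░░░░░░░░░░░░
░░░░░░░░░░░░
░░░░░░░░░░░░
░░░░░░░░░░░░
░░░░■◇○◇●●■░
░░░░●○■·●○○░
░░░░○○◆○○○○░
░░░░●○○●○·○░
░░░░○·◇○○○○░
░░░░░░■●○·○░
░░░░░░··○○◇░
░░░░░░◇●●●●░

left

░░░░░░░░░░░░
░░░░░░░░░░░░
░░░░░░░░░░░░
░░░░░░░░░░░░
░░░░○■◇○◇●●■
░░░░·●○■·●○○
░░░░●○◆·○○○○
░░░░·●○○●○·○
░░░░○○·◇○○○○
░░░░░░░■●○·○
░░░░░░░··○○◇
░░░░░░░◇●●●●

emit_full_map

○■◇○◇●●■
·●○■·●○○
●○◆·○○○○
·●○○●○·○
○○·◇○○○○
░░░■●○·○
░░░··○○◇
░░░◇●●●●
░░░·○●·●
░░░◇○■·○

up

░░░░░░░░░░░░
░░░░░░░░░░░░
░░░░░░░░░░░░
░░░░░░░░░░░░
░░░░○○●●◇░░░
░░░░○■◇○◇●●■
░░░░·●◆■·●○○
░░░░●○○·○○○○
░░░░·●○○●○·○
░░░░○○·◇○○○○
░░░░░░░■●○·○
░░░░░░░··○○◇

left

░░░░░░░░░░░░
░░░░░░░░░░░░
░░░░░░░░░░░░
░░░░░░░░░░░░
░░░░○○○●●◇░░
░░░░·○■◇○◇●●
░░░░··◆○■·●○
░░░░·●○○·○○○
░░░░○·●○○●○·
░░░░░○○·◇○○○
░░░░░░░░■●○·
░░░░░░░░··○○

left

░░░░░░░░░░░░
░░░░░░░░░░░░
░░░░░░░░░░░░
░░░░░░░░░░░░
░░░░○○○○●●◇░
░░░░○·○■◇○◇●
░░░░◇·◆●○■·●
░░░░●·●○○·○○
░░░░·○·●○○●○
░░░░░░○○·◇○○
░░░░░░░░░■●○
░░░░░░░░░··○

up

░░░░░░░░░░░░
░░░░░░░░░░░░
░░░░░░░░░░░░
░░░░░░░░░░░░
░░░░·●·○◇░░░
░░░░○○○○●●◇░
░░░░○·◆■◇○◇●
░░░░◇··●○■·●
░░░░●·●○○·○○
░░░░·○·●○○●○
░░░░░░○○·◇○○
░░░░░░░░░■●○

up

■■■■■■■■■■■■
░░░░░░░░░░░░
░░░░░░░░░░░░
░░░░░░░░░░░░
░░░░■■◇○·░░░
░░░░·●·○◇░░░
░░░░○○◆○●●◇░
░░░░○·○■◇○◇●
░░░░◇··●○■·●
░░░░●·●○○·○○
░░░░·○·●○○●○
░░░░░░○○·◇○○

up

■■■■■■■■■■■■
■■■■■■■■■■■■
░░░░░░░░░░░░
░░░░░░░░░░░░
░░░░·●■○●░░░
░░░░■■◇○·░░░
░░░░·●◆○◇░░░
░░░░○○○○●●◇░
░░░░○·○■◇○◇●
░░░░◇··●○■·●
░░░░●·●○○·○○
░░░░·○·●○○●○

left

■■■■■■■■■■■■
■■■■■■■■■■■■
░░░░░░░░░░░░
░░░░░░░░░░░░
░░░░●·●■○●░░
░░░░■■■◇○·░░
░░░░○·◆·○◇░░
░░░░○○○○○●●◇
░░░░○○·○■◇○◇
░░░░░◇··●○■·
░░░░░●·●○○·○
░░░░░·○·●○○●

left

■■■■■■■■■■■■
■■■■■■■■■■■■
■░░░░░░░░░░░
■░░░░░░░░░░░
■░░░○●·●■○●░
■░░░●■■■◇○·░
■░░░○○◆●·○◇░
■░░░·○○○○○●●
■░░░◇○○·○■◇○
■░░░░░◇··●○■
■░░░░░●·●○○·
■░░░░░·○·●○○

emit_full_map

○●·●■○●░░░░░
●■■■◇○·░░░░░
○○◆●·○◇░░░░░
·○○○○○●●◇░░░
◇○○·○■◇○◇●●■
░░◇··●○■·●○○
░░●·●○○·○○○○
░░·○·●○○●○·○
░░░░○○·◇○○○○
░░░░░░░■●○·○
░░░░░░░··○○◇
░░░░░░░◇●●●●
░░░░░░░·○●·●
░░░░░░░◇○■·○

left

■■■■■■■■■■■■
■■■■■■■■■■■■
■■░░░░░░░░░░
■■░░░░░░░░░░
■■░░●○●·●■○●
■■░░■●■■■◇○·
■■░░■○◆·●·○◇
■■░░●·○○○○○●
■■░░◇◇○○·○■◇
■■░░░░░◇··●○
■■░░░░░●·●○○
■■░░░░░·○·●○

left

■■■■■■■■■■■■
■■■■■■■■■■■■
■■■░░░░░░░░░
■■■░░░░░░░░░
■■■░○●○●·●■○
■■■░○■●■■■◇○
■■■░●■◆○·●·○
■■■░■●·○○○○○
■■■░■◇◇○○·○■
■■■░░░░░◇··●
■■■░░░░░●·●○
■■■░░░░░·○·●

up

■■■■■■■■■■■■
■■■■■■■■■■■■
■■■■■■■■■■■■
■■■░░░░░░░░░
■■■░○·○○○░░░
■■■░○●○●·●■○
■■■░○■◆■■■◇○
■■■░●■○○·●·○
■■■░■●·○○○○○
■■■░■◇◇○○·○■
■■■░░░░░◇··●
■■■░░░░░●·●○

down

■■■■■■■■■■■■
■■■■■■■■■■■■
■■■░░░░░░░░░
■■■░○·○○○░░░
■■■░○●○●·●■○
■■■░○■●■■■◇○
■■■░●■◆○·●·○
■■■░■●·○○○○○
■■■░■◇◇○○·○■
■■■░░░░░◇··●
■■■░░░░░●·●○
■■■░░░░░·○·●

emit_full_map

○·○○○░░░░░░░░░
○●○●·●■○●░░░░░
○■●■■■◇○·░░░░░
●■◆○·●·○◇░░░░░
■●·○○○○○●●◇░░░
■◇◇○○·○■◇○◇●●■
░░░░◇··●○■·●○○
░░░░●·●○○·○○○○
░░░░·○·●○○●○·○
░░░░░░○○·◇○○○○
░░░░░░░░░■●○·○
░░░░░░░░░··○○◇
░░░░░░░░░◇●●●●
░░░░░░░░░·○●·●
░░░░░░░░░◇○■·○

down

■■■■■■■■■■■■
■■■░░░░░░░░░
■■■░○·○○○░░░
■■■░○●○●·●■○
■■■░○■●■■■◇○
■■■░●■○○·●·○
■■■░■●◆○○○○○
■■■░■◇◇○○·○■
■■■░·◇○○◇··●
■■■░░░░░●·●○
■■■░░░░░·○·●
■■■░░░░░░░○○

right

■■■■■■■■■■■■
■■░░░░░░░░░░
■■░○·○○○░░░░
■■░○●○●·●■○●
■■░○■●■■■◇○·
■■░●■○○·●·○◇
■■░■●·◆○○○○●
■■░■◇◇○○·○■◇
■■░·◇○○◇··●○
■■░░░░░●·●○○
■■░░░░░·○·●○
■■░░░░░░░○○·

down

■■░░░░░░░░░░
■■░○·○○○░░░░
■■░○●○●·●■○●
■■░○■●■■■◇○·
■■░●■○○·●·○◇
■■░■●·○○○○○●
■■░■◇◇◆○·○■◇
■■░·◇○○◇··●○
■■░░○●■●·●○○
■■░░░░░·○·●○
■■░░░░░░░○○·
■■░░░░░░░░░░

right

■░░░░░░░░░░░
■░○·○○○░░░░░
■░○●○●·●■○●░
■░○■●■■■◇○·░
■░●■○○·●·○◇░
■░■●·○○○○○●●
■░■◇◇○◆·○■◇○
■░·◇○○◇··●○■
■░░○●■●·●○○·
■░░░░░·○·●○○
■░░░░░░░○○·◇
■░░░░░░░░░░■

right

░░░░░░░░░░░░
░○·○○○░░░░░░
░○●○●·●■○●░░
░○■●■■■◇○·░░
░●■○○·●·○◇░░
░■●·○○○○○●●◇
░■◇◇○○◆○■◇○◇
░·◇○○◇··●○■·
░░○●■●·●○○·○
░░░░░·○·●○○●
░░░░░░░○○·◇○
░░░░░░░░░░■●

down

░○·○○○░░░░░░
░○●○●·●■○●░░
░○■●■■■◇○·░░
░●■○○·●·○◇░░
░■●·○○○○○●●◇
░■◇◇○○·○■◇○◇
░·◇○○◇◆·●○■·
░░○●■●·●○○·○
░░░░○·○·●○○●
░░░░░░░○○·◇○
░░░░░░░░░░■●
░░░░░░░░░░··

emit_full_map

○·○○○░░░░░░░░░
○●○●·●■○●░░░░░
○■●■■■◇○·░░░░░
●■○○·●·○◇░░░░░
■●·○○○○○●●◇░░░
■◇◇○○·○■◇○◇●●■
·◇○○◇◆·●○■·●○○
░○●■●·●○○·○○○○
░░░○·○·●○○●○·○
░░░░░░○○·◇○○○○
░░░░░░░░░■●○·○
░░░░░░░░░··○○◇
░░░░░░░░░◇●●●●
░░░░░░░░░·○●·●
░░░░░░░░░◇○■·○


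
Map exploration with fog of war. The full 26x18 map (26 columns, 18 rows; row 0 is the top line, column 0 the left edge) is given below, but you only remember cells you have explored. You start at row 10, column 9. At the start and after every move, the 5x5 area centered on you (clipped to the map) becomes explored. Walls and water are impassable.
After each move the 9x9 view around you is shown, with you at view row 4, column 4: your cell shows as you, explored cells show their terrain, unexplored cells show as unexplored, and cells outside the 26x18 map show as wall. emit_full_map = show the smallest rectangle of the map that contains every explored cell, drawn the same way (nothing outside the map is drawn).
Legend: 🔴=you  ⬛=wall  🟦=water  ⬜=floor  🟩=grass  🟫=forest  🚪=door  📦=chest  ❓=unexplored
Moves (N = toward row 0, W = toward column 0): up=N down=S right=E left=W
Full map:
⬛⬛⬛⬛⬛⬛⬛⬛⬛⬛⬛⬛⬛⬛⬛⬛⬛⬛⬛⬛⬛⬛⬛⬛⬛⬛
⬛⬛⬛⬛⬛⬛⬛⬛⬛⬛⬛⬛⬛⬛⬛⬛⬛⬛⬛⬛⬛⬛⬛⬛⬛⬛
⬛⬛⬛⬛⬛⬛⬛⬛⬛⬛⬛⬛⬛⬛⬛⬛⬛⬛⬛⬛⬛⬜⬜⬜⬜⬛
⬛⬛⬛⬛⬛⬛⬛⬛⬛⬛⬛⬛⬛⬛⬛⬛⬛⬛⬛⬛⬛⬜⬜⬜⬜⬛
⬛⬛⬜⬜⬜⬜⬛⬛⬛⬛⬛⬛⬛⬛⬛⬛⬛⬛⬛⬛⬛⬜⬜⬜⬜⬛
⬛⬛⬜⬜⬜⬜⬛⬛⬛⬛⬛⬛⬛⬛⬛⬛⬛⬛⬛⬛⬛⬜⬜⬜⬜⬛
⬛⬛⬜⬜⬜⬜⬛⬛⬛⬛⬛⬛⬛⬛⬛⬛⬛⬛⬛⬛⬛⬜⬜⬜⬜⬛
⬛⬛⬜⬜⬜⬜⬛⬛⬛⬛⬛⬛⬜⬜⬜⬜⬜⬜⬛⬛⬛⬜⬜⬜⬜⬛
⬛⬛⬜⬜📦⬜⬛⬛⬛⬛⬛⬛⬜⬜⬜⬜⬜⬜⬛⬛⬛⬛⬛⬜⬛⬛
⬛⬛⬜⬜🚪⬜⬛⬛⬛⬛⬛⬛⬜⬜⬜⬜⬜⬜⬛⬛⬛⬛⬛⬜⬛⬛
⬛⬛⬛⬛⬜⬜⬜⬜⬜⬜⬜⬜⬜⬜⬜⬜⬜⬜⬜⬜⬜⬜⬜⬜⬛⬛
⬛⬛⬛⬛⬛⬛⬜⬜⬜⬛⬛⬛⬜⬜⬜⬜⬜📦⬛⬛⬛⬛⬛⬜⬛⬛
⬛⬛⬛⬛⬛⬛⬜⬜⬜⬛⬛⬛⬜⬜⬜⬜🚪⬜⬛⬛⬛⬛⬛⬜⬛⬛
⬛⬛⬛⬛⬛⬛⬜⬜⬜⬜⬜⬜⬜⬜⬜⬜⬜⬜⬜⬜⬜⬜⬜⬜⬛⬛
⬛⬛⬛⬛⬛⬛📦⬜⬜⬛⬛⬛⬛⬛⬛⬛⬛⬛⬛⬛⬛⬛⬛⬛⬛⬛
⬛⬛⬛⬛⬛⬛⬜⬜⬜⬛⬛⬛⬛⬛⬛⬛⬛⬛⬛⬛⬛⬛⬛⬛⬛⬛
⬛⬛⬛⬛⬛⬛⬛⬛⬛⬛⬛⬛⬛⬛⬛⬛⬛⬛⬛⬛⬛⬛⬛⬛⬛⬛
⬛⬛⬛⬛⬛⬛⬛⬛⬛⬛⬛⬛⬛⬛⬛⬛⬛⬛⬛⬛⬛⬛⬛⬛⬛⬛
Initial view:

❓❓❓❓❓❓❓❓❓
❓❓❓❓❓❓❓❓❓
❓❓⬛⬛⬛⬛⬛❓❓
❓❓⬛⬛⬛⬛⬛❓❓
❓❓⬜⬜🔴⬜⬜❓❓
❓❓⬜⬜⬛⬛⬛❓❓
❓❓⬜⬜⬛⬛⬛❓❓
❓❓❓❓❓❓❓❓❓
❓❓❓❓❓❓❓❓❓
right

❓❓❓❓❓❓❓❓❓
❓❓❓❓❓❓❓❓❓
❓⬛⬛⬛⬛⬛⬜❓❓
❓⬛⬛⬛⬛⬛⬜❓❓
❓⬜⬜⬜🔴⬜⬜❓❓
❓⬜⬜⬛⬛⬛⬜❓❓
❓⬜⬜⬛⬛⬛⬜❓❓
❓❓❓❓❓❓❓❓❓
❓❓❓❓❓❓❓❓❓

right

❓❓❓❓❓❓❓❓❓
❓❓❓❓❓❓❓❓❓
⬛⬛⬛⬛⬛⬜⬜❓❓
⬛⬛⬛⬛⬛⬜⬜❓❓
⬜⬜⬜⬜🔴⬜⬜❓❓
⬜⬜⬛⬛⬛⬜⬜❓❓
⬜⬜⬛⬛⬛⬜⬜❓❓
❓❓❓❓❓❓❓❓❓
❓❓❓❓❓❓❓❓❓

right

❓❓❓❓❓❓❓❓❓
❓❓❓❓❓❓❓❓❓
⬛⬛⬛⬛⬜⬜⬜❓❓
⬛⬛⬛⬛⬜⬜⬜❓❓
⬜⬜⬜⬜🔴⬜⬜❓❓
⬜⬛⬛⬛⬜⬜⬜❓❓
⬜⬛⬛⬛⬜⬜⬜❓❓
❓❓❓❓❓❓❓❓❓
❓❓❓❓❓❓❓❓❓

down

❓❓❓❓❓❓❓❓❓
⬛⬛⬛⬛⬜⬜⬜❓❓
⬛⬛⬛⬛⬜⬜⬜❓❓
⬜⬜⬜⬜⬜⬜⬜❓❓
⬜⬛⬛⬛🔴⬜⬜❓❓
⬜⬛⬛⬛⬜⬜⬜❓❓
❓❓⬜⬜⬜⬜⬜❓❓
❓❓❓❓❓❓❓❓❓
❓❓❓❓❓❓❓❓❓

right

❓❓❓❓❓❓❓❓❓
⬛⬛⬛⬜⬜⬜❓❓❓
⬛⬛⬛⬜⬜⬜⬜❓❓
⬜⬜⬜⬜⬜⬜⬜❓❓
⬛⬛⬛⬜🔴⬜⬜❓❓
⬛⬛⬛⬜⬜⬜⬜❓❓
❓⬜⬜⬜⬜⬜⬜❓❓
❓❓❓❓❓❓❓❓❓
❓❓❓❓❓❓❓❓❓

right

❓❓❓❓❓❓❓❓❓
⬛⬛⬜⬜⬜❓❓❓❓
⬛⬛⬜⬜⬜⬜⬜❓❓
⬜⬜⬜⬜⬜⬜⬜❓❓
⬛⬛⬜⬜🔴⬜⬜❓❓
⬛⬛⬜⬜⬜⬜🚪❓❓
⬜⬜⬜⬜⬜⬜⬜❓❓
❓❓❓❓❓❓❓❓❓
❓❓❓❓❓❓❓❓❓

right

❓❓❓❓❓❓❓❓❓
⬛⬜⬜⬜❓❓❓❓❓
⬛⬜⬜⬜⬜⬜⬜❓❓
⬜⬜⬜⬜⬜⬜⬜❓❓
⬛⬜⬜⬜🔴⬜📦❓❓
⬛⬜⬜⬜⬜🚪⬜❓❓
⬜⬜⬜⬜⬜⬜⬜❓❓
❓❓❓❓❓❓❓❓❓
❓❓❓❓❓❓❓❓❓

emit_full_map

⬛⬛⬛⬛⬛⬜⬜⬜❓❓❓
⬛⬛⬛⬛⬛⬜⬜⬜⬜⬜⬜
⬜⬜⬜⬜⬜⬜⬜⬜⬜⬜⬜
⬜⬜⬛⬛⬛⬜⬜⬜🔴⬜📦
⬜⬜⬛⬛⬛⬜⬜⬜⬜🚪⬜
❓❓❓⬜⬜⬜⬜⬜⬜⬜⬜

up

❓❓❓❓❓❓❓❓❓
❓❓❓❓❓❓❓❓❓
⬛⬜⬜⬜⬜⬜⬜❓❓
⬛⬜⬜⬜⬜⬜⬜❓❓
⬜⬜⬜⬜🔴⬜⬜❓❓
⬛⬜⬜⬜⬜⬜📦❓❓
⬛⬜⬜⬜⬜🚪⬜❓❓
⬜⬜⬜⬜⬜⬜⬜❓❓
❓❓❓❓❓❓❓❓❓

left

❓❓❓❓❓❓❓❓❓
❓❓❓❓❓❓❓❓❓
⬛⬛⬜⬜⬜⬜⬜⬜❓
⬛⬛⬜⬜⬜⬜⬜⬜❓
⬜⬜⬜⬜🔴⬜⬜⬜❓
⬛⬛⬜⬜⬜⬜⬜📦❓
⬛⬛⬜⬜⬜⬜🚪⬜❓
⬜⬜⬜⬜⬜⬜⬜⬜❓
❓❓❓❓❓❓❓❓❓

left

❓❓❓❓❓❓❓❓❓
❓❓❓❓❓❓❓❓❓
⬛⬛⬛⬜⬜⬜⬜⬜⬜
⬛⬛⬛⬜⬜⬜⬜⬜⬜
⬜⬜⬜⬜🔴⬜⬜⬜⬜
⬛⬛⬛⬜⬜⬜⬜⬜📦
⬛⬛⬛⬜⬜⬜⬜🚪⬜
❓⬜⬜⬜⬜⬜⬜⬜⬜
❓❓❓❓❓❓❓❓❓

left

❓❓❓❓❓❓❓❓❓
❓❓❓❓❓❓❓❓❓
⬛⬛⬛⬛⬜⬜⬜⬜⬜
⬛⬛⬛⬛⬜⬜⬜⬜⬜
⬜⬜⬜⬜🔴⬜⬜⬜⬜
⬜⬛⬛⬛⬜⬜⬜⬜⬜
⬜⬛⬛⬛⬜⬜⬜⬜🚪
❓❓⬜⬜⬜⬜⬜⬜⬜
❓❓❓❓❓❓❓❓❓

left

❓❓❓❓❓❓❓❓❓
❓❓❓❓❓❓❓❓❓
⬛⬛⬛⬛⬛⬜⬜⬜⬜
⬛⬛⬛⬛⬛⬜⬜⬜⬜
⬜⬜⬜⬜🔴⬜⬜⬜⬜
⬜⬜⬛⬛⬛⬜⬜⬜⬜
⬜⬜⬛⬛⬛⬜⬜⬜⬜
❓❓❓⬜⬜⬜⬜⬜⬜
❓❓❓❓❓❓❓❓❓

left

❓❓❓❓❓❓❓❓❓
❓❓❓❓❓❓❓❓❓
❓⬛⬛⬛⬛⬛⬜⬜⬜
❓⬛⬛⬛⬛⬛⬜⬜⬜
❓⬜⬜⬜🔴⬜⬜⬜⬜
❓⬜⬜⬛⬛⬛⬜⬜⬜
❓⬜⬜⬛⬛⬛⬜⬜⬜
❓❓❓❓⬜⬜⬜⬜⬜
❓❓❓❓❓❓❓❓❓

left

❓❓❓❓❓❓❓❓❓
❓❓❓❓❓❓❓❓❓
❓❓⬛⬛⬛⬛⬛⬜⬜
❓❓⬛⬛⬛⬛⬛⬜⬜
❓❓⬜⬜🔴⬜⬜⬜⬜
❓❓⬜⬜⬛⬛⬛⬜⬜
❓❓⬜⬜⬛⬛⬛⬜⬜
❓❓❓❓❓⬜⬜⬜⬜
❓❓❓❓❓❓❓❓❓

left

❓❓❓❓❓❓❓❓❓
❓❓❓❓❓❓❓❓❓
❓❓⬛⬛⬛⬛⬛⬛⬜
❓❓⬛⬛⬛⬛⬛⬛⬜
❓❓⬜⬜🔴⬜⬜⬜⬜
❓❓⬜⬜⬜⬛⬛⬛⬜
❓❓⬜⬜⬜⬛⬛⬛⬜
❓❓❓❓❓❓⬜⬜⬜
❓❓❓❓❓❓❓❓❓

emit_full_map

⬛⬛⬛⬛⬛⬛⬜⬜⬜⬜⬜⬜
⬛⬛⬛⬛⬛⬛⬜⬜⬜⬜⬜⬜
⬜⬜🔴⬜⬜⬜⬜⬜⬜⬜⬜⬜
⬜⬜⬜⬛⬛⬛⬜⬜⬜⬜⬜📦
⬜⬜⬜⬛⬛⬛⬜⬜⬜⬜🚪⬜
❓❓❓❓⬜⬜⬜⬜⬜⬜⬜⬜

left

❓❓❓❓❓❓❓❓❓
❓❓❓❓❓❓❓❓❓
❓❓⬜⬛⬛⬛⬛⬛⬛
❓❓⬜⬛⬛⬛⬛⬛⬛
❓❓⬜⬜🔴⬜⬜⬜⬜
❓❓⬛⬜⬜⬜⬛⬛⬛
❓❓⬛⬜⬜⬜⬛⬛⬛
❓❓❓❓❓❓❓⬜⬜
❓❓❓❓❓❓❓❓❓

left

❓❓❓❓❓❓❓❓❓
❓❓❓❓❓❓❓❓❓
❓❓📦⬜⬛⬛⬛⬛⬛
❓❓🚪⬜⬛⬛⬛⬛⬛
❓❓⬜⬜🔴⬜⬜⬜⬜
❓❓⬛⬛⬜⬜⬜⬛⬛
❓❓⬛⬛⬜⬜⬜⬛⬛
❓❓❓❓❓❓❓❓⬜
❓❓❓❓❓❓❓❓❓

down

❓❓❓❓❓❓❓❓❓
❓❓📦⬜⬛⬛⬛⬛⬛
❓❓🚪⬜⬛⬛⬛⬛⬛
❓❓⬜⬜⬜⬜⬜⬜⬜
❓❓⬛⬛🔴⬜⬜⬛⬛
❓❓⬛⬛⬜⬜⬜⬛⬛
❓❓⬛⬛⬜⬜⬜❓⬜
❓❓❓❓❓❓❓❓❓
❓❓❓❓❓❓❓❓❓

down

❓❓📦⬜⬛⬛⬛⬛⬛
❓❓🚪⬜⬛⬛⬛⬛⬛
❓❓⬜⬜⬜⬜⬜⬜⬜
❓❓⬛⬛⬜⬜⬜⬛⬛
❓❓⬛⬛🔴⬜⬜⬛⬛
❓❓⬛⬛⬜⬜⬜❓⬜
❓❓⬛⬛📦⬜⬜❓❓
❓❓❓❓❓❓❓❓❓
❓❓❓❓❓❓❓❓❓

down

❓❓🚪⬜⬛⬛⬛⬛⬛
❓❓⬜⬜⬜⬜⬜⬜⬜
❓❓⬛⬛⬜⬜⬜⬛⬛
❓❓⬛⬛⬜⬜⬜⬛⬛
❓❓⬛⬛🔴⬜⬜❓⬜
❓❓⬛⬛📦⬜⬜❓❓
❓❓⬛⬛⬜⬜⬜❓❓
❓❓❓❓❓❓❓❓❓
❓❓❓❓❓❓❓❓❓

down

❓❓⬜⬜⬜⬜⬜⬜⬜
❓❓⬛⬛⬜⬜⬜⬛⬛
❓❓⬛⬛⬜⬜⬜⬛⬛
❓❓⬛⬛⬜⬜⬜❓⬜
❓❓⬛⬛🔴⬜⬜❓❓
❓❓⬛⬛⬜⬜⬜❓❓
❓❓⬛⬛⬛⬛⬛❓❓
❓❓❓❓❓❓❓❓❓
⬛⬛⬛⬛⬛⬛⬛⬛⬛

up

❓❓🚪⬜⬛⬛⬛⬛⬛
❓❓⬜⬜⬜⬜⬜⬜⬜
❓❓⬛⬛⬜⬜⬜⬛⬛
❓❓⬛⬛⬜⬜⬜⬛⬛
❓❓⬛⬛🔴⬜⬜❓⬜
❓❓⬛⬛📦⬜⬜❓❓
❓❓⬛⬛⬜⬜⬜❓❓
❓❓⬛⬛⬛⬛⬛❓❓
❓❓❓❓❓❓❓❓❓

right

❓🚪⬜⬛⬛⬛⬛⬛⬛
❓⬜⬜⬜⬜⬜⬜⬜⬜
❓⬛⬛⬜⬜⬜⬛⬛⬛
❓⬛⬛⬜⬜⬜⬛⬛⬛
❓⬛⬛⬜🔴⬜⬜⬜⬜
❓⬛⬛📦⬜⬜⬛❓❓
❓⬛⬛⬜⬜⬜⬛❓❓
❓⬛⬛⬛⬛⬛❓❓❓
❓❓❓❓❓❓❓❓❓

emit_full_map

📦⬜⬛⬛⬛⬛⬛⬛⬜⬜⬜⬜⬜⬜
🚪⬜⬛⬛⬛⬛⬛⬛⬜⬜⬜⬜⬜⬜
⬜⬜⬜⬜⬜⬜⬜⬜⬜⬜⬜⬜⬜⬜
⬛⬛⬜⬜⬜⬛⬛⬛⬜⬜⬜⬜⬜📦
⬛⬛⬜⬜⬜⬛⬛⬛⬜⬜⬜⬜🚪⬜
⬛⬛⬜🔴⬜⬜⬜⬜⬜⬜⬜⬜⬜⬜
⬛⬛📦⬜⬜⬛❓❓❓❓❓❓❓❓
⬛⬛⬜⬜⬜⬛❓❓❓❓❓❓❓❓
⬛⬛⬛⬛⬛❓❓❓❓❓❓❓❓❓

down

❓⬜⬜⬜⬜⬜⬜⬜⬜
❓⬛⬛⬜⬜⬜⬛⬛⬛
❓⬛⬛⬜⬜⬜⬛⬛⬛
❓⬛⬛⬜⬜⬜⬜⬜⬜
❓⬛⬛📦🔴⬜⬛❓❓
❓⬛⬛⬜⬜⬜⬛❓❓
❓⬛⬛⬛⬛⬛⬛❓❓
❓❓❓❓❓❓❓❓❓
⬛⬛⬛⬛⬛⬛⬛⬛⬛

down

❓⬛⬛⬜⬜⬜⬛⬛⬛
❓⬛⬛⬜⬜⬜⬛⬛⬛
❓⬛⬛⬜⬜⬜⬜⬜⬜
❓⬛⬛📦⬜⬜⬛❓❓
❓⬛⬛⬜🔴⬜⬛❓❓
❓⬛⬛⬛⬛⬛⬛❓❓
❓❓⬛⬛⬛⬛⬛❓❓
⬛⬛⬛⬛⬛⬛⬛⬛⬛
⬛⬛⬛⬛⬛⬛⬛⬛⬛

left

❓❓⬛⬛⬜⬜⬜⬛⬛
❓❓⬛⬛⬜⬜⬜⬛⬛
❓❓⬛⬛⬜⬜⬜⬜⬜
❓❓⬛⬛📦⬜⬜⬛❓
❓❓⬛⬛🔴⬜⬜⬛❓
❓❓⬛⬛⬛⬛⬛⬛❓
❓❓⬛⬛⬛⬛⬛⬛❓
⬛⬛⬛⬛⬛⬛⬛⬛⬛
⬛⬛⬛⬛⬛⬛⬛⬛⬛

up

❓❓⬜⬜⬜⬜⬜⬜⬜
❓❓⬛⬛⬜⬜⬜⬛⬛
❓❓⬛⬛⬜⬜⬜⬛⬛
❓❓⬛⬛⬜⬜⬜⬜⬜
❓❓⬛⬛🔴⬜⬜⬛❓
❓❓⬛⬛⬜⬜⬜⬛❓
❓❓⬛⬛⬛⬛⬛⬛❓
❓❓⬛⬛⬛⬛⬛⬛❓
⬛⬛⬛⬛⬛⬛⬛⬛⬛

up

❓❓🚪⬜⬛⬛⬛⬛⬛
❓❓⬜⬜⬜⬜⬜⬜⬜
❓❓⬛⬛⬜⬜⬜⬛⬛
❓❓⬛⬛⬜⬜⬜⬛⬛
❓❓⬛⬛🔴⬜⬜⬜⬜
❓❓⬛⬛📦⬜⬜⬛❓
❓❓⬛⬛⬜⬜⬜⬛❓
❓❓⬛⬛⬛⬛⬛⬛❓
❓❓⬛⬛⬛⬛⬛⬛❓

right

❓🚪⬜⬛⬛⬛⬛⬛⬛
❓⬜⬜⬜⬜⬜⬜⬜⬜
❓⬛⬛⬜⬜⬜⬛⬛⬛
❓⬛⬛⬜⬜⬜⬛⬛⬛
❓⬛⬛⬜🔴⬜⬜⬜⬜
❓⬛⬛📦⬜⬜⬛❓❓
❓⬛⬛⬜⬜⬜⬛❓❓
❓⬛⬛⬛⬛⬛⬛❓❓
❓⬛⬛⬛⬛⬛⬛❓❓

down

❓⬜⬜⬜⬜⬜⬜⬜⬜
❓⬛⬛⬜⬜⬜⬛⬛⬛
❓⬛⬛⬜⬜⬜⬛⬛⬛
❓⬛⬛⬜⬜⬜⬜⬜⬜
❓⬛⬛📦🔴⬜⬛❓❓
❓⬛⬛⬜⬜⬜⬛❓❓
❓⬛⬛⬛⬛⬛⬛❓❓
❓⬛⬛⬛⬛⬛⬛❓❓
⬛⬛⬛⬛⬛⬛⬛⬛⬛

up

❓🚪⬜⬛⬛⬛⬛⬛⬛
❓⬜⬜⬜⬜⬜⬜⬜⬜
❓⬛⬛⬜⬜⬜⬛⬛⬛
❓⬛⬛⬜⬜⬜⬛⬛⬛
❓⬛⬛⬜🔴⬜⬜⬜⬜
❓⬛⬛📦⬜⬜⬛❓❓
❓⬛⬛⬜⬜⬜⬛❓❓
❓⬛⬛⬛⬛⬛⬛❓❓
❓⬛⬛⬛⬛⬛⬛❓❓

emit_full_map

📦⬜⬛⬛⬛⬛⬛⬛⬜⬜⬜⬜⬜⬜
🚪⬜⬛⬛⬛⬛⬛⬛⬜⬜⬜⬜⬜⬜
⬜⬜⬜⬜⬜⬜⬜⬜⬜⬜⬜⬜⬜⬜
⬛⬛⬜⬜⬜⬛⬛⬛⬜⬜⬜⬜⬜📦
⬛⬛⬜⬜⬜⬛⬛⬛⬜⬜⬜⬜🚪⬜
⬛⬛⬜🔴⬜⬜⬜⬜⬜⬜⬜⬜⬜⬜
⬛⬛📦⬜⬜⬛❓❓❓❓❓❓❓❓
⬛⬛⬜⬜⬜⬛❓❓❓❓❓❓❓❓
⬛⬛⬛⬛⬛⬛❓❓❓❓❓❓❓❓
⬛⬛⬛⬛⬛⬛❓❓❓❓❓❓❓❓

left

❓❓🚪⬜⬛⬛⬛⬛⬛
❓❓⬜⬜⬜⬜⬜⬜⬜
❓❓⬛⬛⬜⬜⬜⬛⬛
❓❓⬛⬛⬜⬜⬜⬛⬛
❓❓⬛⬛🔴⬜⬜⬜⬜
❓❓⬛⬛📦⬜⬜⬛❓
❓❓⬛⬛⬜⬜⬜⬛❓
❓❓⬛⬛⬛⬛⬛⬛❓
❓❓⬛⬛⬛⬛⬛⬛❓

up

❓❓📦⬜⬛⬛⬛⬛⬛
❓❓🚪⬜⬛⬛⬛⬛⬛
❓❓⬜⬜⬜⬜⬜⬜⬜
❓❓⬛⬛⬜⬜⬜⬛⬛
❓❓⬛⬛🔴⬜⬜⬛⬛
❓❓⬛⬛⬜⬜⬜⬜⬜
❓❓⬛⬛📦⬜⬜⬛❓
❓❓⬛⬛⬜⬜⬜⬛❓
❓❓⬛⬛⬛⬛⬛⬛❓
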